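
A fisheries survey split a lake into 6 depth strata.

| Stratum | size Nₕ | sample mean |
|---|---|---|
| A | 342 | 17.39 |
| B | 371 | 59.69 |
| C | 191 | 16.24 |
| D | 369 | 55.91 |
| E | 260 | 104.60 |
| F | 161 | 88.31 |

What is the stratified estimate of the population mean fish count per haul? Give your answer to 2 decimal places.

N = 1694; weights Wₕ = Nₕ/N = (0.2019, 0.2190, 0.1128, 0.2178, 0.1535, 0.0950).
x̄_st = Σ Wₕ·x̄ₕ = 0.2019·17.39 + 0.2190·59.69 + 0.1128·16.24 + 0.2178·55.91 + 0.1535·104.60 + 0.0950·88.31 ≈ 55.0407...
→ 55.04.

55.04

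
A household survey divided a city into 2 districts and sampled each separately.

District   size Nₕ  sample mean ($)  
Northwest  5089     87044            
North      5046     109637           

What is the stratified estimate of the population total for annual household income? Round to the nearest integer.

996195218

Northwest: 5089·87044 = 442966916
North: 5046·109637 = 553228302
τ̂ = Σ Nₕx̄ₕ = 996195218.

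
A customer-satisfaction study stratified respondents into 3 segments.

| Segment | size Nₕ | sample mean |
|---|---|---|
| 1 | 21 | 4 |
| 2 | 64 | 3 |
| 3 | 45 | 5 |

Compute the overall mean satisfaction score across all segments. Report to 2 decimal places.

x̄_st = (Σ Nₕx̄ₕ) / (Σ Nₕ) = (21·4 + 64·3 + 45·5) / 130
= 501 / 130 = 3.8538... → 3.85.

3.85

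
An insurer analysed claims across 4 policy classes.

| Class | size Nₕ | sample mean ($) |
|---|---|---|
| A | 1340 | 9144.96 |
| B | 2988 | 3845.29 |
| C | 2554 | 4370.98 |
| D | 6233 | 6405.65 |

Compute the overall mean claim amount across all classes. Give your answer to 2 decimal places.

5705.98

N = 13115; weights Wₕ = Nₕ/N = (0.1022, 0.2278, 0.1947, 0.4753).
x̄_st = Σ Wₕ·x̄ₕ = 0.1022·9144.96 + 0.2278·3845.29 + 0.1947·4370.98 + 0.4753·6405.65 ≈ 5705.9758...
→ 5705.98.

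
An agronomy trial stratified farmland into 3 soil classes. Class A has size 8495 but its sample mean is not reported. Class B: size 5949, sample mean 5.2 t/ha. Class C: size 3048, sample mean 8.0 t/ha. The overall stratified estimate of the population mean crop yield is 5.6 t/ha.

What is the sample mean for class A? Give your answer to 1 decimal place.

5.0

N = 8495 + 5949 + 3048 = 17492.
Overall total = μ·N = 5.6·17492 = 97955.2.
Subtract the known strata: 5949·5.2 + 3048·8.0 = 55318.8.
Remaining total for class A: 97955.2 − 55318.8 = 42636.4.
Divide by its size: 42636.4 / 8495 = 5.019... → 5.0.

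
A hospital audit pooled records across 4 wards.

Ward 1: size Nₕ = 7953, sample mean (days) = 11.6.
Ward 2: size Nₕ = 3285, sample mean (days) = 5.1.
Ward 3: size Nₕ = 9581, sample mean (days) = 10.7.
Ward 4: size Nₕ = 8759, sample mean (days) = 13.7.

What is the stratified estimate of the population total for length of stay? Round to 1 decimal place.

331523.3

1: 7953·11.6 = 92254.8
2: 3285·5.1 = 16753.5
3: 9581·10.7 = 102516.7
4: 8759·13.7 = 119998.3
τ̂ = Σ Nₕx̄ₕ = 331523.3.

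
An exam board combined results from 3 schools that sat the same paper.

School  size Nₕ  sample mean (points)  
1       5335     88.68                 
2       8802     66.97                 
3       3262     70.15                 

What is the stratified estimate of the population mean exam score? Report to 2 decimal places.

N = 5335 + 8802 + 3262 = 17399.
Overall mean = Σ (Nₕ/N)·x̄ₕ — weight by population share, not a simple average.
Σ Nₕx̄ₕ = 5335·88.68 + 8802·66.97 + 3262·70.15 = 473107.8 + 589469.94 + 228829.3 = 1291407.04.
Divide by N: 1291407.04 / 17399 = 74.2231... → 74.22.

74.22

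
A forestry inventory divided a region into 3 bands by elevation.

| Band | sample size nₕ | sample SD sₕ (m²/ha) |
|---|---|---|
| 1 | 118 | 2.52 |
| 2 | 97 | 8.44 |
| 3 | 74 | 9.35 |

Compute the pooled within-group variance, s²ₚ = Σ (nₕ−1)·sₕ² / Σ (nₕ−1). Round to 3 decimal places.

Degrees of freedom: 117 + 96 + 73 = 286.
Σ(nₕ−1)sₕ² = 117·6.3504 + 96·71.2336 + 73·87.4225 = 13963.2649.
s²ₚ = 13963.2649 / 286 = 48.82260... → 48.823.

48.823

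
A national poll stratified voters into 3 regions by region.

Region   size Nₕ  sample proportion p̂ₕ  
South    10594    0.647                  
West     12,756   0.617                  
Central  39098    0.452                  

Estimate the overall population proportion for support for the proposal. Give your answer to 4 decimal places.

0.5188

Wₕ = Nₕ/N with N = 62448: 0.1696, 0.2043, 0.6261.
p̂_st = 0.1696·0.647 + 0.2043·0.617 + 0.6261·0.452 ≈ 0.518785... → 0.5188.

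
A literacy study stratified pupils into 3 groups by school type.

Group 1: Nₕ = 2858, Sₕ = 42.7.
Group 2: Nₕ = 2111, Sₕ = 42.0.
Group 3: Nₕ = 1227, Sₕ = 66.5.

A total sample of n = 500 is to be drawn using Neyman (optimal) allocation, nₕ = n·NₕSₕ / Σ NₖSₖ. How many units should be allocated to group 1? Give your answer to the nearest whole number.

Σ NₕSₕ = 2858·42.7 + 2111·42.0 + 1227·66.5 = 292294.1.
Share for 1: 122036.6/292294.1 = 0.41751.
n_1 = 500 × 0.41751 = 208.757... → 209.

209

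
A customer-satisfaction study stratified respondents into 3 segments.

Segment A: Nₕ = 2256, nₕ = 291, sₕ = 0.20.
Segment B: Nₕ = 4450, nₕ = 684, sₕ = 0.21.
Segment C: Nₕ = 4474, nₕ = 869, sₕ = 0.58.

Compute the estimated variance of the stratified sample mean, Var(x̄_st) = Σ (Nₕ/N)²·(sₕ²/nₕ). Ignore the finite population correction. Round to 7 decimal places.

0.0000778

N = 11180. Term for each stratum: Wₕ²sₕ²/nₕ.
Var(x̄_st) = 0.0000055971 + 0.0000102145 + 0.0000619933 = 0.0000778049 → 0.0000778.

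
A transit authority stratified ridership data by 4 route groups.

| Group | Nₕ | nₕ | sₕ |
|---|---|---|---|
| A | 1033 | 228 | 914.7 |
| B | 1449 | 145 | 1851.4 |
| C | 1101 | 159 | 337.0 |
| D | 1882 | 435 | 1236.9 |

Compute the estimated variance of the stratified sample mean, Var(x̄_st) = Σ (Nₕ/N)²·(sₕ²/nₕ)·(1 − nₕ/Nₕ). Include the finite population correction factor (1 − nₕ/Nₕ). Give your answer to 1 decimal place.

N = 5465; Wₕ = Nₕ/N.
group A: (1033/5465)²·914.7²/228·(1 − 228/1033) = 102.1735
group B: (1449/5465)²·1851.4²/145·(1 − 145/1449) = 1495.5404
group C: (1101/5465)²·337.0²/159·(1 − 159/1101) = 24.8039
group D: (1882/5465)²·1236.9²/435·(1 − 435/1882) = 320.6917
Sum = 1943.2096 → 1943.2.

1943.2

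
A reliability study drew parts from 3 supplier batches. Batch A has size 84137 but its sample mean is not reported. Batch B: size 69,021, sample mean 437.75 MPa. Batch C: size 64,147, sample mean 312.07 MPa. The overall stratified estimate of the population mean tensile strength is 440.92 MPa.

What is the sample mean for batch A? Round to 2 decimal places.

541.76

N = 84137 + 69021 + 64147 = 217305.
Overall total = μ·N = 440.92·217305 = 95814120.6.
Subtract the known strata: 69021·437.75 + 64147·312.07 = 50232297.04.
Remaining total for batch A: 95814120.6 − 50232297.04 = 45581823.56.
Divide by its size: 45581823.56 / 84137 = 541.7572... → 541.76.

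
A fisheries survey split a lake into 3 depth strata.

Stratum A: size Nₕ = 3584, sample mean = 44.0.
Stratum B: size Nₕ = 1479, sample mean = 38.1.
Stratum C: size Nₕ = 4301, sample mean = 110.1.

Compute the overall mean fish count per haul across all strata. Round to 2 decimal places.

N = 9364; weights Wₕ = Nₕ/N = (0.3827, 0.1579, 0.4593).
x̄_st = Σ Wₕ·x̄ₕ = 0.3827·44.0 + 0.1579·38.1 + 0.4593·110.1 ≈ 73.4287...
→ 73.43.

73.43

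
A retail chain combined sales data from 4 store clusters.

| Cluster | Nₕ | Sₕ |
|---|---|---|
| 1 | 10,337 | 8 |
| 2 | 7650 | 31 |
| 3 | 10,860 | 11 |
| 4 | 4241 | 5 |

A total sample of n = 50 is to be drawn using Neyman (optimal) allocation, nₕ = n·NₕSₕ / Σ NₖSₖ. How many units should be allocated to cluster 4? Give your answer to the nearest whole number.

2

Σ NₕSₕ = 10337·8 + 7650·31 + 10860·11 + 4241·5 = 460511.
Share for 4: 21205/460511 = 0.04605.
n_4 = 50 × 0.04605 = 2.302... → 2.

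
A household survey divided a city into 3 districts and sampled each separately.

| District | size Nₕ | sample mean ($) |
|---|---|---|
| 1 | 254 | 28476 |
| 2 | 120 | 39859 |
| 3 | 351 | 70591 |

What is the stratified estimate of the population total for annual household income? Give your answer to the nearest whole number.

36793425

1: 254·28476 = 7232904
2: 120·39859 = 4783080
3: 351·70591 = 24777441
τ̂ = Σ Nₕx̄ₕ = 36793425.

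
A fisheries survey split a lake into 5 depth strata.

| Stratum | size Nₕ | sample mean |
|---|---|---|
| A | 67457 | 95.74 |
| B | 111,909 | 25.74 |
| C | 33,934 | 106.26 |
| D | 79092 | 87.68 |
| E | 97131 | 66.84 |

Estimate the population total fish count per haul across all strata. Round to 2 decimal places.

Population total = Σ Nₕ·x̄ₕ (each stratum's size times its mean).
67457·95.74 + 111909·25.74 + 33934·106.26 + 79092·87.68 + 97131·66.84 = 6458333.18 + 2880537.66 + 3605826.84 + 6934786.56 + 6492236.04 = 26371720.28.

26371720.28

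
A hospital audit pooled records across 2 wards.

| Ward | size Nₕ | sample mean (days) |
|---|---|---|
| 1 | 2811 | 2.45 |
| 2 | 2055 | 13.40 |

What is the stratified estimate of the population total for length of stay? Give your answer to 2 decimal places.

1: 2811·2.45 = 6886.95
2: 2055·13.40 = 27537
τ̂ = Σ Nₕx̄ₕ = 34423.95.

34423.95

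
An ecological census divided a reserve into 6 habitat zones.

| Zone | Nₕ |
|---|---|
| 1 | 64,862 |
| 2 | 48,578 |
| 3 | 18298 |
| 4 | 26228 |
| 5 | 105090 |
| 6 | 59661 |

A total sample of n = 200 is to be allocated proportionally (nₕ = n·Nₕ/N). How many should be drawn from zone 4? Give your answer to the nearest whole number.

Share of zone 4 = 26228/322717 = 0.08127.
Allocate 200 × 0.08127 = 16.254... → 16.

16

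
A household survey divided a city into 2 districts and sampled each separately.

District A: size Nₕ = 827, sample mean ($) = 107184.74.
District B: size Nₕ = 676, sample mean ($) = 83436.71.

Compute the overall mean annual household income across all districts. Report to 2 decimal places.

N = 827 + 676 = 1503.
Overall mean = Σ (Nₕ/N)·x̄ₕ — weight by population share, not a simple average.
Σ Nₕx̄ₕ = 827·107184.74 + 676·83436.71 = 88641779.98 + 56403215.96 = 145044995.94.
Divide by N: 145044995.94 / 1503 = 96503.6566... → 96503.66.

96503.66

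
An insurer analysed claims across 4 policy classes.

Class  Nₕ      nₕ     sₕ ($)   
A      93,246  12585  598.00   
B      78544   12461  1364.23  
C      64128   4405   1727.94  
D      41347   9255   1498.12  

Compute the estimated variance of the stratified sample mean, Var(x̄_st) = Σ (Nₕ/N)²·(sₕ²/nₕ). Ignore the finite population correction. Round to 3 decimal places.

N = 277265; Wₕ = Nₕ/N.
class A: (93246/277265)²·598.00²/12585 = 3.213805
class B: (78544/277265)²·1364.23²/12461 = 11.985557
class C: (64128/277265)²·1727.94²/4405 = 36.259073
class D: (41347/277265)²·1498.12²/9255 = 5.392805
Sum = 56.851239 → 56.851.

56.851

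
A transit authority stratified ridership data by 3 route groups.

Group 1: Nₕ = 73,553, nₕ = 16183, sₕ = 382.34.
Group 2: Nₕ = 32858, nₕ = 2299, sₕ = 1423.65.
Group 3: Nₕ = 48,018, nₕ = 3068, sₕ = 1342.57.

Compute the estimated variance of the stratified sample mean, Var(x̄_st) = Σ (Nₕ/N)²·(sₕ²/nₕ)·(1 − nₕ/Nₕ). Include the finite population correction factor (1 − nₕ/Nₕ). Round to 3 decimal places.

91.890

N = 154429. Term for each stratum: Wₕ²sₕ²/nₕ·(1−nₕ/Nₕ).
Var(x̄_st) = 1.598336 + 37.118468 + 53.173417 = 91.890220 → 91.890.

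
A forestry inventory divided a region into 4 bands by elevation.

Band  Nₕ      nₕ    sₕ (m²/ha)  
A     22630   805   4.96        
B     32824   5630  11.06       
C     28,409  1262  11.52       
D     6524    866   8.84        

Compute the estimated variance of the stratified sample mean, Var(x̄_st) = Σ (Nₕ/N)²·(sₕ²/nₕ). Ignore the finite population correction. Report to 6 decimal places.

0.015639

N = 90387; Wₕ = Nₕ/N.
band A: (22630/90387)²·4.96²/805 = 0.001915687
band B: (32824/90387)²·11.06²/5630 = 0.002865319
band C: (28409/90387)²·11.52²/1262 = 0.010388326
band D: (6524/90387)²·8.84²/866 = 0.000470113
Sum = 0.015639445 → 0.015639.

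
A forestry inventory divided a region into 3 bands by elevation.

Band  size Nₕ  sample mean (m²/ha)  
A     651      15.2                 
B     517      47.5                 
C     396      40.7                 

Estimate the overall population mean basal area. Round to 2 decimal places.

x̄_st = (Σ Nₕx̄ₕ) / (Σ Nₕ) = (651·15.2 + 517·47.5 + 396·40.7) / 1564
= 50569.9 / 1564 = 32.3337... → 32.33.

32.33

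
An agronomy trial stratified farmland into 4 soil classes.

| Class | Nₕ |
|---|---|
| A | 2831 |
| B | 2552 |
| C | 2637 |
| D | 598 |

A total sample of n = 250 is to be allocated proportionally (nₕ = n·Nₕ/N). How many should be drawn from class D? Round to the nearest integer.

N = 2831 + 2552 + 2637 + 598 = 8618.
n_D = 250·598/8618 = 17.347... → 17.

17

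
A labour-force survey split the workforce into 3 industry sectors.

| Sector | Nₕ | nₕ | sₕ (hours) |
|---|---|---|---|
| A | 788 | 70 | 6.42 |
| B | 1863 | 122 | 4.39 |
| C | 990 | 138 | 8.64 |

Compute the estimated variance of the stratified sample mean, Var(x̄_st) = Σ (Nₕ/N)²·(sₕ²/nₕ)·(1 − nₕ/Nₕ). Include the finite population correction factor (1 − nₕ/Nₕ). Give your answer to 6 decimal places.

N = 3641. Term for each stratum: Wₕ²sₕ²/nₕ·(1−nₕ/Nₕ).
Var(x̄_st) = 0.025129354 + 0.038649108 + 0.034417699 = 0.098196161 → 0.098196.

0.098196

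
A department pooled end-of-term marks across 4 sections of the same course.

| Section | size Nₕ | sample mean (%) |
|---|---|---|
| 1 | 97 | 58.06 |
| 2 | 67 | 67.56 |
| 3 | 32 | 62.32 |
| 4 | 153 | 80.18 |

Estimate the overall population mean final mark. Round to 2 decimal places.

69.97

x̄_st = (Σ Nₕx̄ₕ) / (Σ Nₕ) = (97·58.06 + 67·67.56 + 32·62.32 + 153·80.18) / 349
= 24420.12 / 349 = 69.9717... → 69.97.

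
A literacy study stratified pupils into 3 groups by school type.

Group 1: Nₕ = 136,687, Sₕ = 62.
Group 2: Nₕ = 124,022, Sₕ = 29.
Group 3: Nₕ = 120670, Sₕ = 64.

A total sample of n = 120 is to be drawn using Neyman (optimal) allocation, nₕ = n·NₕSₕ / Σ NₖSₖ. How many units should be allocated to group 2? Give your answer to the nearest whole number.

Σ NₕSₕ = 136687·62 + 124022·29 + 120670·64 = 19794112.
Share for 2: 3596638/19794112 = 0.18170.
n_2 = 120 × 0.18170 = 21.804... → 22.

22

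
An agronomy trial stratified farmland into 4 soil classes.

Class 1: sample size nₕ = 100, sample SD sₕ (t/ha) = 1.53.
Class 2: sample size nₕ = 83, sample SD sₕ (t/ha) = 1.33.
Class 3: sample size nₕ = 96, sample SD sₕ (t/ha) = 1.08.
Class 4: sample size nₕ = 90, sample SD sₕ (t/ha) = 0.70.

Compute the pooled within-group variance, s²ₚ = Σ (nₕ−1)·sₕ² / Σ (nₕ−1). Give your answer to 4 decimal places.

1.4554

1: (100−1)·1.53² = 99·2.3409 = 231.7491
2: (83−1)·1.33² = 82·1.7689 = 145.0498
3: (96−1)·1.08² = 95·1.1664 = 110.808
4: (90−1)·0.70² = 89·0.49 = 43.61
Numerator = 531.2169; denominator = Σ(nₕ−1) = 365.
s²ₚ = 531.2169/365 = 1.455389... → 1.4554.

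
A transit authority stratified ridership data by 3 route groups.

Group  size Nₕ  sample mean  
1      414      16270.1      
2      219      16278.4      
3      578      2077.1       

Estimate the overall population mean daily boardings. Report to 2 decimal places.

9497.40

x̄_st = (Σ Nₕx̄ₕ) / (Σ Nₕ) = (414·16270.1 + 219·16278.4 + 578·2077.1) / 1211
= 11501354.8 / 1211 = 9497.4028... → 9497.40.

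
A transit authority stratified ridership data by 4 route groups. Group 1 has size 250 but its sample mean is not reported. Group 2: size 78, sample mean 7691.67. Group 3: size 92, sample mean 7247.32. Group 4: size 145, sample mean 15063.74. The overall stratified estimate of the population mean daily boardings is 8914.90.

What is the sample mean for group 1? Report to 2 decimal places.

6343.89

Σ Nₕx̄ₕ = N·μ, so 250·x̄_1 = 565·8914.90 − (78·7691.67 + 92·7247.32 + 145·15063.74).
= 5036918.5 − 3450946 = 1585972.5.
x̄_1 = 1585972.5 / 250 = 6343.89 → 6343.89.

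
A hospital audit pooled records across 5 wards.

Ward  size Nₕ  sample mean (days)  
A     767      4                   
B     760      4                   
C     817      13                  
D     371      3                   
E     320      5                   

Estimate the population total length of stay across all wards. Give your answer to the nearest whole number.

19442

A: 767·4 = 3068
B: 760·4 = 3040
C: 817·13 = 10621
D: 371·3 = 1113
E: 320·5 = 1600
τ̂ = Σ Nₕx̄ₕ = 19442.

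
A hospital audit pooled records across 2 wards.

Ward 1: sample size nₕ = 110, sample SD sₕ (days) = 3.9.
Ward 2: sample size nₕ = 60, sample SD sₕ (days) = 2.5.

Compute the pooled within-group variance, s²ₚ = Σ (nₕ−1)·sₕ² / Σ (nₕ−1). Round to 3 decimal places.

1: (110−1)·3.9² = 109·15.21 = 1657.89
2: (60−1)·2.5² = 59·6.25 = 368.75
Numerator = 2026.64; denominator = Σ(nₕ−1) = 168.
s²ₚ = 2026.64/168 = 12.06333... → 12.063.

12.063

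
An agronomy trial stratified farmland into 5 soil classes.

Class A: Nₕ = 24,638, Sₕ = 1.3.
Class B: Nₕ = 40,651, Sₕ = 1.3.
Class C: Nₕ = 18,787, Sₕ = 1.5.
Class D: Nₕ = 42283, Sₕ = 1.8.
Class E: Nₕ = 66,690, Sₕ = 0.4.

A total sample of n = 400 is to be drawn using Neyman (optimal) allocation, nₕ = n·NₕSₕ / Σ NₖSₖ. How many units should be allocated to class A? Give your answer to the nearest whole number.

59

A: NₕSₕ = 24638·1.3 = 32029.4
B: NₕSₕ = 40651·1.3 = 52846.3
C: NₕSₕ = 18787·1.5 = 28180.5
D: NₕSₕ = 42283·1.8 = 76109.4
E: NₕSₕ = 66690·0.4 = 26676
Σ NₕSₕ = 215841.6.
n_A = 400·32029.4/215841.6 = 59.357... → 59.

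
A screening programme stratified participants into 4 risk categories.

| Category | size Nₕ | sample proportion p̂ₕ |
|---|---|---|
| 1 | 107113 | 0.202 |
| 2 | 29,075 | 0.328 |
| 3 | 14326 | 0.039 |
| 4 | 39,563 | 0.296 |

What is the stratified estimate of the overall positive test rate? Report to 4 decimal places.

0.2286

N = 107113 + 29075 + 14326 + 39563 = 190077.
Overall proportion = Σ (Nₕ/N)·p̂ₕ.
Σ Nₕp̂ₕ = 21636.826 + 9536.6 + 558.714 + 11710.648 = 43442.788.
43442.788 / 190077 = 0.228554... → 0.2286.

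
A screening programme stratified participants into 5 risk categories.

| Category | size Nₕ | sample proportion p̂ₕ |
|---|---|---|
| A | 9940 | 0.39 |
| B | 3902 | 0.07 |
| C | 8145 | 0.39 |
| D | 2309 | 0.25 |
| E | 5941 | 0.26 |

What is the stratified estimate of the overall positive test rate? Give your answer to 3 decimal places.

0.312

Wₕ = Nₕ/N with N = 30237: 0.3287, 0.1290, 0.2694, 0.0764, 0.1965.
p̂_st = 0.3287·0.39 + 0.1290·0.07 + 0.2694·0.39 + 0.0764·0.25 + 0.1965·0.26 ≈ 0.31247... → 0.312.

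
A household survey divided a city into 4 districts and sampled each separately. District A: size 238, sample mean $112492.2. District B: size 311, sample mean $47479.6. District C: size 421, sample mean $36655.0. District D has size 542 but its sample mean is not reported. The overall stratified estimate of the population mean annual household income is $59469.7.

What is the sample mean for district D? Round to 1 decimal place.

Σ Nₕx̄ₕ = N·μ, so 542·x̄_D = 1512·59469.7 − (238·112492.2 + 311·47479.6 + 421·36655.0).
= 89918186.4 − 56971054.2 = 32947132.2.
x̄_D = 32947132.2 / 542 = 60788.067... → 60788.1.

60788.1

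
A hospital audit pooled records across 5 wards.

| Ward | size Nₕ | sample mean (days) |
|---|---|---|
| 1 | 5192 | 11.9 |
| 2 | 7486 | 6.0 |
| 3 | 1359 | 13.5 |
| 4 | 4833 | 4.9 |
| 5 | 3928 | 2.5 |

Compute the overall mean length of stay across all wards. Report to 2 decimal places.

6.95

N = 22798; weights Wₕ = Nₕ/N = (0.2277, 0.3284, 0.0596, 0.2120, 0.1723).
x̄_st = Σ Wₕ·x̄ₕ = 0.2277·11.9 + 0.3284·6.0 + 0.0596·13.5 + 0.2120·4.9 + 0.1723·2.5 ≈ 6.9545...
→ 6.95.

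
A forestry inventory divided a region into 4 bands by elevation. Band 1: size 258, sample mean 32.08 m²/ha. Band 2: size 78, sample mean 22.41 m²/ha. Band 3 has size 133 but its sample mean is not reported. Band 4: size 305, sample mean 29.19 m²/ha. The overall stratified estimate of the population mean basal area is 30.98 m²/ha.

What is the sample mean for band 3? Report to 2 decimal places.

Σ Nₕx̄ₕ = N·μ, so 133·x̄_3 = 774·30.98 − (258·32.08 + 78·22.41 + 305·29.19).
= 23978.52 − 18927.57 = 5050.95.
x̄_3 = 5050.95 / 133 = 37.9771... → 37.98.

37.98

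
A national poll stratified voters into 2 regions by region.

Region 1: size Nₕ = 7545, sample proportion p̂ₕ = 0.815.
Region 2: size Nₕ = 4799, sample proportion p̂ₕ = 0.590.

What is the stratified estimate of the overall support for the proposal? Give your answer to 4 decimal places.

Wₕ = Nₕ/N with N = 12344: 0.6112, 0.3888.
p̂_st = 0.6112·0.815 + 0.3888·0.590 ≈ 0.727526... → 0.7275.

0.7275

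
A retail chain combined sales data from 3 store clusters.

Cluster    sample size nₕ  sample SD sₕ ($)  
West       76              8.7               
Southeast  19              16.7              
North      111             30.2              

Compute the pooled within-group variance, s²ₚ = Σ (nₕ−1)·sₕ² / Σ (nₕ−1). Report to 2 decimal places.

Degrees of freedom: 75 + 18 + 110 = 203.
Σ(nₕ−1)sₕ² = 75·75.69 + 18·278.89 + 110·912.04 = 111021.17.
s²ₚ = 111021.17 / 203 = 546.9023... → 546.90.

546.90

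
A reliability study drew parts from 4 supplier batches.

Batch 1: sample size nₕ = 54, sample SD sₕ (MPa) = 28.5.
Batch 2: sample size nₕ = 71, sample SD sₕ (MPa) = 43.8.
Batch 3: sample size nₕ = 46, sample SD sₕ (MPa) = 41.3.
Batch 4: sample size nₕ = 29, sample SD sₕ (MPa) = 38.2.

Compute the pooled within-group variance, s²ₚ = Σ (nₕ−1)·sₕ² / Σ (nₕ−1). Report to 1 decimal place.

Degrees of freedom: 53 + 70 + 45 + 28 = 196.
Σ(nₕ−1)sₕ² = 53·812.25 + 70·1918.44 + 45·1705.69 + 28·1459.24 = 294954.82.
s²ₚ = 294954.82 / 196 = 1504.872... → 1504.9.

1504.9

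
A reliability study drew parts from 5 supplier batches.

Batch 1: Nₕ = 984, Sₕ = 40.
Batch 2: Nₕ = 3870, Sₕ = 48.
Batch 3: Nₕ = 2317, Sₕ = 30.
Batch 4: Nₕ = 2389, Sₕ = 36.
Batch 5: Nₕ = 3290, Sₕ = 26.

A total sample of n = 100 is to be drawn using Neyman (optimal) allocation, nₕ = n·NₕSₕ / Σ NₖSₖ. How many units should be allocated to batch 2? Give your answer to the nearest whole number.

Σ NₕSₕ = 984·40 + 3870·48 + 2317·30 + 2389·36 + 3290·26 = 466174.
Share for 2: 185760/466174 = 0.39848.
n_2 = 100 × 0.39848 = 39.848... → 40.

40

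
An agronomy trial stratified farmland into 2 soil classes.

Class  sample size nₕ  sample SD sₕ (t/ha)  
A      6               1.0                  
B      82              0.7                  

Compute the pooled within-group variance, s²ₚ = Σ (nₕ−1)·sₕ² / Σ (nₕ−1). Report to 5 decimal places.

0.51965

Degrees of freedom: 5 + 81 = 86.
Σ(nₕ−1)sₕ² = 5·1 + 81·0.49 = 44.69.
s²ₚ = 44.69 / 86 = 0.5196512... → 0.51965.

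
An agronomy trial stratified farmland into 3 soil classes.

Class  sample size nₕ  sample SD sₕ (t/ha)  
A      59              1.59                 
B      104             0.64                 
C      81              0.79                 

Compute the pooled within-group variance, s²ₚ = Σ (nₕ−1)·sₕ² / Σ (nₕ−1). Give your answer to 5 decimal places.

A: (59−1)·1.59² = 58·2.5281 = 146.6298
B: (104−1)·0.64² = 103·0.4096 = 42.1888
C: (81−1)·0.79² = 80·0.6241 = 49.928
Numerator = 238.7466; denominator = Σ(nₕ−1) = 241.
s²ₚ = 238.7466/241 = 0.9906498... → 0.99065.

0.99065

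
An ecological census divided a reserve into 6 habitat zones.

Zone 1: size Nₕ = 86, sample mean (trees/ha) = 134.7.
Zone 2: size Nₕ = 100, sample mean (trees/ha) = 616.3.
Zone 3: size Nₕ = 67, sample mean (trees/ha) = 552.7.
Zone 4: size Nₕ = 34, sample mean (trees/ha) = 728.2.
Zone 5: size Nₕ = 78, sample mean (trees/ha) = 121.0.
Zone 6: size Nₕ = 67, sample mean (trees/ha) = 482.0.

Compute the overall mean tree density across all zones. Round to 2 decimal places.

x̄_st = (Σ Nₕx̄ₕ) / (Σ Nₕ) = (86·134.7 + 100·616.3 + 67·552.7 + 34·728.2 + 78·121.0 + 67·482.0) / 432
= 176735.9 / 432 = 409.1109... → 409.11.

409.11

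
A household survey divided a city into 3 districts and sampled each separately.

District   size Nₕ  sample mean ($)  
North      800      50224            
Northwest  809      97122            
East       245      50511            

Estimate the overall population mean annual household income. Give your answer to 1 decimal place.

N = 800 + 809 + 245 = 1854.
Overall mean = Σ (Nₕ/N)·x̄ₕ — weight by population share, not a simple average.
Σ Nₕx̄ₕ = 800·50224 + 809·97122 + 245·50511 = 40179200 + 78571698 + 12375195 = 131126093.
Divide by N: 131126093 / 1854 = 70726.048... → 70726.0.

70726.0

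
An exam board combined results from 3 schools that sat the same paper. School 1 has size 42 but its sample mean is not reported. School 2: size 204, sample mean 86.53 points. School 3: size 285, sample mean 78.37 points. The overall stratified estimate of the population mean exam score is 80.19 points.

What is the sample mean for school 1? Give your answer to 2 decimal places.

61.75

N = 42 + 204 + 285 = 531.
Overall total = μ·N = 80.19·531 = 42580.89.
Subtract the known strata: 204·86.53 + 285·78.37 = 39987.57.
Remaining total for school 1: 42580.89 − 39987.57 = 2593.32.
Divide by its size: 2593.32 / 42 = 61.7457... → 61.75.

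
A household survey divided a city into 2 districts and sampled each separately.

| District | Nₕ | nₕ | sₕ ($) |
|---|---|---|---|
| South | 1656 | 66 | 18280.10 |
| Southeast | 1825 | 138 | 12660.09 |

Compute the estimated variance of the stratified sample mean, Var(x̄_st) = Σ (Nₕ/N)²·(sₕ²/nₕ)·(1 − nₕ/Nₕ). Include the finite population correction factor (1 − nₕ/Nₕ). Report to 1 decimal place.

1395273.9

N = 3481. Term for each stratum: Wₕ²sₕ²/nₕ·(1−nₕ/Nₕ).
Var(x̄_st) = 1100177.1205 + 295096.7351 = 1395273.8556 → 1395273.9.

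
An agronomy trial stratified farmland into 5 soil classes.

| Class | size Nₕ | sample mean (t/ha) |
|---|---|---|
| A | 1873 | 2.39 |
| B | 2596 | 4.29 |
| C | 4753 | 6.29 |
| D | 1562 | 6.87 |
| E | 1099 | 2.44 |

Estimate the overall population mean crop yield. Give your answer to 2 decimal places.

4.96

x̄_st = (Σ Nₕx̄ₕ) / (Σ Nₕ) = (1873·2.39 + 2596·4.29 + 4753·6.29 + 1562·6.87 + 1099·2.44) / 11883
= 58922.18 / 11883 = 4.9585... → 4.96.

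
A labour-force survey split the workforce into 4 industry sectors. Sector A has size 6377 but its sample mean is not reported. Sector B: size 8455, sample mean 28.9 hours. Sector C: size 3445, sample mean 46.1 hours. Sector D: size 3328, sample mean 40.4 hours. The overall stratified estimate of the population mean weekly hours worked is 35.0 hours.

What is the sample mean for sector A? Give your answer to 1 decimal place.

N = 6377 + 8455 + 3445 + 3328 = 21605.
Overall total = μ·N = 35.0·21605 = 756175.
Subtract the known strata: 8455·28.9 + 3445·46.1 + 3328·40.4 = 537615.2.
Remaining total for sector A: 756175 − 537615.2 = 218559.8.
Divide by its size: 218559.8 / 6377 = 34.273... → 34.3.

34.3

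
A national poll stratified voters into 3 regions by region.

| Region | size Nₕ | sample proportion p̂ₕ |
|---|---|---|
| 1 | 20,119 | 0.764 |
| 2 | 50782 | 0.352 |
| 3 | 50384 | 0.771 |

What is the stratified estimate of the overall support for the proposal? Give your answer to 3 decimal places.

0.594

Wₕ = Nₕ/N with N = 121285: 0.1659, 0.4187, 0.4154.
p̂_st = 0.1659·0.764 + 0.4187·0.352 + 0.4154·0.771 ≈ 0.59440... → 0.594.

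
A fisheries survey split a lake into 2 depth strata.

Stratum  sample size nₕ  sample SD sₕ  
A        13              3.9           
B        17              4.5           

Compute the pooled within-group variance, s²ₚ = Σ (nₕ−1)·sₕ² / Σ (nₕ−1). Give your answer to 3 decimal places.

A: (13−1)·3.9² = 12·15.21 = 182.52
B: (17−1)·4.5² = 16·20.25 = 324
Numerator = 506.52; denominator = Σ(nₕ−1) = 28.
s²ₚ = 506.52/28 = 18.09 → 18.090.

18.090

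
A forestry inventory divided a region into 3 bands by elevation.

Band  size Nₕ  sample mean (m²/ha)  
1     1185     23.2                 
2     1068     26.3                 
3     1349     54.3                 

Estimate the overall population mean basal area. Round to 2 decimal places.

x̄_st = (Σ Nₕx̄ₕ) / (Σ Nₕ) = (1185·23.2 + 1068·26.3 + 1349·54.3) / 3602
= 128831.1 / 3602 = 35.7665... → 35.77.

35.77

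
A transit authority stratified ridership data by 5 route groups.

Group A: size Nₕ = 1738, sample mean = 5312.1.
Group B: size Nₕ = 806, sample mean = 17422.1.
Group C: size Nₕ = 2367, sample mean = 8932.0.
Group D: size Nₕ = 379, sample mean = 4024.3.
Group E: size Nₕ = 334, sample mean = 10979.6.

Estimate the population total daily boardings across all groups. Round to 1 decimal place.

Population total = Σ Nₕ·x̄ₕ (each stratum's size times its mean).
1738·5312.1 + 806·17422.1 + 2367·8932.0 + 379·4024.3 + 334·10979.6 = 9232429.8 + 14042212.6 + 21142044 + 1525209.7 + 3667186.4 = 49609082.5.

49609082.5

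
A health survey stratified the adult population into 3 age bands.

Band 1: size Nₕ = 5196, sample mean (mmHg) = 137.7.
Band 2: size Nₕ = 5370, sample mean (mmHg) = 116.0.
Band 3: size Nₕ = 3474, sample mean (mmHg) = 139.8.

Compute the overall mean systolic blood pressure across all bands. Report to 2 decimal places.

N = 14040; weights Wₕ = Nₕ/N = (0.3701, 0.3825, 0.2474).
x̄_st = Σ Wₕ·x̄ₕ = 0.3701·137.7 + 0.3825·116.0 + 0.2474·139.8 ≈ 129.9198...
→ 129.92.

129.92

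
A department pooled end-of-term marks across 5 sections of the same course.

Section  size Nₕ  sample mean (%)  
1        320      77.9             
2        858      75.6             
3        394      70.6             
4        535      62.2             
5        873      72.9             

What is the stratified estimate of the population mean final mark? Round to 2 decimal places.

N = 2980; weights Wₕ = Nₕ/N = (0.1074, 0.2879, 0.1322, 0.1795, 0.2930).
x̄_st = Σ Wₕ·x̄ₕ = 0.1074·77.9 + 0.2879·75.6 + 0.1322·70.6 + 0.1795·62.2 + 0.2930·72.9 ≈ 71.9892...
→ 71.99.

71.99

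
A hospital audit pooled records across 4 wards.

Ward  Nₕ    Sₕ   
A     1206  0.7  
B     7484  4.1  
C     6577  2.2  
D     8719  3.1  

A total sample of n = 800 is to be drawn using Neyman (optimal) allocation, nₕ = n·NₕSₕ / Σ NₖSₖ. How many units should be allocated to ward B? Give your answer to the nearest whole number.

A: NₕSₕ = 1206·0.7 = 844.2
B: NₕSₕ = 7484·4.1 = 30684.4
C: NₕSₕ = 6577·2.2 = 14469.4
D: NₕSₕ = 8719·3.1 = 27028.9
Σ NₕSₕ = 73026.9.
n_B = 800·30684.4/73026.9 = 336.144... → 336.

336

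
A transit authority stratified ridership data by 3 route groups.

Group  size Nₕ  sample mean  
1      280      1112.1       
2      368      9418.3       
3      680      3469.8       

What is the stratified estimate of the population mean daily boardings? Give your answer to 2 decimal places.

4621.07

N = 280 + 368 + 680 = 1328.
The stratified mean weights each stratum mean by its population share Nₕ/N.
Σ Nₕx̄ₕ = 280·1112.1 + 368·9418.3 + 680·3469.8 = 311388 + 3465934.4 + 2359464 = 6136786.4.
Divide by N: 6136786.4 / 1328 = 4621.0741... → 4621.07.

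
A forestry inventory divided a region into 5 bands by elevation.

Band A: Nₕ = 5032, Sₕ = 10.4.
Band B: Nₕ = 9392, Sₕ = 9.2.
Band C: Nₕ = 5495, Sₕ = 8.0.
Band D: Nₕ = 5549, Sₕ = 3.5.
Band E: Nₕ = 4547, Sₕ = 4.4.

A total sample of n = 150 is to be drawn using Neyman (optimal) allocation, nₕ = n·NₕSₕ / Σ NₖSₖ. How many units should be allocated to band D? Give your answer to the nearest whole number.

A: NₕSₕ = 5032·10.4 = 52332.8
B: NₕSₕ = 9392·9.2 = 86406.4
C: NₕSₕ = 5495·8.0 = 43960
D: NₕSₕ = 5549·3.5 = 19421.5
E: NₕSₕ = 4547·4.4 = 20006.8
Σ NₕSₕ = 222127.5.
n_D = 150·19421.5/222127.5 = 13.115... → 13.

13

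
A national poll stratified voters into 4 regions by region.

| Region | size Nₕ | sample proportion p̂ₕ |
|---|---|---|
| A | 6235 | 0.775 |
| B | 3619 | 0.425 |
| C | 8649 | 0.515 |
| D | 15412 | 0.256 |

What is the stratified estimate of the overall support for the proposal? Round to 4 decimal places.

N = 6235 + 3619 + 8649 + 15412 = 33915.
Overall proportion = Σ (Nₕ/N)·p̂ₕ.
Σ Nₕp̂ₕ = 4832.125 + 1538.075 + 4454.235 + 3945.472 = 14769.907.
14769.907 / 33915 = 0.435498... → 0.4355.

0.4355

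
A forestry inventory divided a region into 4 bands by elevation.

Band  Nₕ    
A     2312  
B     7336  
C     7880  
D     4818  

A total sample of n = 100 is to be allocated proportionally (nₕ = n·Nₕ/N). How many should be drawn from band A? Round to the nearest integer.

Share of band A = 2312/22346 = 0.10346.
Allocate 100 × 0.10346 = 10.346... → 10.

10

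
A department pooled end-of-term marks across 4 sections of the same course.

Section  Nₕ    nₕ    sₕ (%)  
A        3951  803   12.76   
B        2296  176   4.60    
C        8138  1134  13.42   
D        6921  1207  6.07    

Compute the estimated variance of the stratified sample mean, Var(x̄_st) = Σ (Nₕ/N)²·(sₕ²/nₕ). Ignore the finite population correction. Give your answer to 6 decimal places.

0.034760

N = 21306; Wₕ = Nₕ/N.
section A: (3951/21306)²·12.76²/803 = 0.006972620
section B: (2296/21306)²·4.60²/176 = 0.001396185
section C: (8138/21306)²·13.42²/1134 = 0.023169865
section D: (6921/21306)²·6.07²/1207 = 0.003221098
Sum = 0.034759768 → 0.034760.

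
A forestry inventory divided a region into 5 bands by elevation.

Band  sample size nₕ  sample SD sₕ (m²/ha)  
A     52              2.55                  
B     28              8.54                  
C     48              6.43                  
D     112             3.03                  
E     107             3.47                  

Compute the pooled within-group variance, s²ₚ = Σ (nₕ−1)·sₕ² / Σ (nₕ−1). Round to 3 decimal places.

19.121

A: (52−1)·2.55² = 51·6.5025 = 331.6275
B: (28−1)·8.54² = 27·72.9316 = 1969.1532
C: (48−1)·6.43² = 47·41.3449 = 1943.2103
D: (112−1)·3.03² = 111·9.1809 = 1019.0799
E: (107−1)·3.47² = 106·12.0409 = 1276.3354
Numerator = 6539.4063; denominator = Σ(nₕ−1) = 342.
s²ₚ = 6539.4063/342 = 19.12107... → 19.121.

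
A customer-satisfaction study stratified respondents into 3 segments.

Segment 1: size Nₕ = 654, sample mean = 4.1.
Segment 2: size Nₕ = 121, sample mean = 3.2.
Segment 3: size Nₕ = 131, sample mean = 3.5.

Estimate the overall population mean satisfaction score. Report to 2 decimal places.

N = 906; weights Wₕ = Nₕ/N = (0.7219, 0.1336, 0.1446).
x̄_st = Σ Wₕ·x̄ₕ = 0.7219·4.1 + 0.1336·3.2 + 0.1446·3.5 ≈ 3.8930...
→ 3.89.

3.89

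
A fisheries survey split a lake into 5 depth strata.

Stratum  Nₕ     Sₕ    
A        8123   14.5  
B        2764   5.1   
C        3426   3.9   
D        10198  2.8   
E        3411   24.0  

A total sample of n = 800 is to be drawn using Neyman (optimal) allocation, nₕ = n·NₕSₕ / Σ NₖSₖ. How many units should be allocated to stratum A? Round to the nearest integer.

369

A: NₕSₕ = 8123·14.5 = 117783.5
B: NₕSₕ = 2764·5.1 = 14096.4
C: NₕSₕ = 3426·3.9 = 13361.4
D: NₕSₕ = 10198·2.8 = 28554.4
E: NₕSₕ = 3411·24.0 = 81864
Σ NₕSₕ = 255659.7.
n_A = 800·117783.5/255659.7 = 368.563... → 369.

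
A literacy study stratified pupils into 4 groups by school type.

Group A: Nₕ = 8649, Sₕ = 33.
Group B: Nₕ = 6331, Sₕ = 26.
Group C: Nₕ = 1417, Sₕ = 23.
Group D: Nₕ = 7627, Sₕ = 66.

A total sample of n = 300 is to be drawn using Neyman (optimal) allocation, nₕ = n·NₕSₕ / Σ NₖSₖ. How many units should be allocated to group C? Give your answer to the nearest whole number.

Σ NₕSₕ = 8649·33 + 6331·26 + 1417·23 + 7627·66 = 985996.
Share for C: 32591/985996 = 0.03305.
n_C = 300 × 0.03305 = 9.916... → 10.

10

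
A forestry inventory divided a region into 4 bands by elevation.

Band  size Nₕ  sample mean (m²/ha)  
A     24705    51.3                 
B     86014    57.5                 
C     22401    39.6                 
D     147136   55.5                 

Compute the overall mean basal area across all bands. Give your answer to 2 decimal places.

N = 280256; weights Wₕ = Nₕ/N = (0.0882, 0.3069, 0.0799, 0.5250).
x̄_st = Σ Wₕ·x̄ₕ = 0.0882·51.3 + 0.3069·57.5 + 0.0799·39.6 + 0.5250·55.5 ≈ 54.4727...
→ 54.47.

54.47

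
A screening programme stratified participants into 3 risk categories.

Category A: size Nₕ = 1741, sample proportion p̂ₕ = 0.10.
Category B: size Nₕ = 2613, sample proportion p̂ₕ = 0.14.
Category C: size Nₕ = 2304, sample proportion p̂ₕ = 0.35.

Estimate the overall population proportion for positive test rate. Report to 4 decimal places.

0.2022

N = 1741 + 2613 + 2304 = 6658.
Overall proportion = Σ (Nₕ/N)·p̂ₕ.
Σ Nₕp̂ₕ = 174.1 + 365.82 + 806.4 = 1346.32.
1346.32 / 6658 = 0.202211... → 0.2022.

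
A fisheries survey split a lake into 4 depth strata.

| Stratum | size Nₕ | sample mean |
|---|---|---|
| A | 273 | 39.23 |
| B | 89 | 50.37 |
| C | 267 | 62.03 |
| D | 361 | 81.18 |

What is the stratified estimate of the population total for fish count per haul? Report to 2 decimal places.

61060.71

Population total = Σ Nₕ·x̄ₕ (each stratum's size times its mean).
273·39.23 + 89·50.37 + 267·62.03 + 361·81.18 = 10709.79 + 4482.93 + 16562.01 + 29305.98 = 61060.71.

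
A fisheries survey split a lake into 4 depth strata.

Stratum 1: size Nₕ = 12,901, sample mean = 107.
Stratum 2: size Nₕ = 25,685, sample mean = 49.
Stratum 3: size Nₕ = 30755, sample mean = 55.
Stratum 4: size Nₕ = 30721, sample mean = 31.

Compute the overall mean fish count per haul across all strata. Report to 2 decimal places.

N = 12901 + 25685 + 30755 + 30721 = 100062.
Weight each subgroup mean by Nₕ/N and sum.
Σ Nₕx̄ₕ = 12901·107 + 25685·49 + 30755·55 + 30721·31 = 1380407 + 1258565 + 1691525 + 952351 = 5282848.
Divide by N: 5282848 / 100062 = 52.7957... → 52.80.

52.80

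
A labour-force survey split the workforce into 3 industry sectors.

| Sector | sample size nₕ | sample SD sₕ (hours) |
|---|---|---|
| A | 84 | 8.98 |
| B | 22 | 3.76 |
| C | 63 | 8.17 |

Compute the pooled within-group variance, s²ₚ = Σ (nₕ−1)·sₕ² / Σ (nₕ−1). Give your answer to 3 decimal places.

67.039

A: (84−1)·8.98² = 83·80.6404 = 6693.1532
B: (22−1)·3.76² = 21·14.1376 = 296.8896
C: (63−1)·8.17² = 62·66.7489 = 4138.4318
Numerator = 11128.4746; denominator = Σ(nₕ−1) = 166.
s²ₚ = 11128.4746/166 = 67.03900... → 67.039.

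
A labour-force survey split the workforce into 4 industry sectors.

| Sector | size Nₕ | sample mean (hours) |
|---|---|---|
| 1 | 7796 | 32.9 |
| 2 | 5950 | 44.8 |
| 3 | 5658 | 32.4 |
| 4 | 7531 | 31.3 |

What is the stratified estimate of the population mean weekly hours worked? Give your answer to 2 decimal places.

x̄_st = (Σ Nₕx̄ₕ) / (Σ Nₕ) = (7796·32.9 + 5950·44.8 + 5658·32.4 + 7531·31.3) / 26935
= 942087.9 / 26935 = 34.9763... → 34.98.

34.98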